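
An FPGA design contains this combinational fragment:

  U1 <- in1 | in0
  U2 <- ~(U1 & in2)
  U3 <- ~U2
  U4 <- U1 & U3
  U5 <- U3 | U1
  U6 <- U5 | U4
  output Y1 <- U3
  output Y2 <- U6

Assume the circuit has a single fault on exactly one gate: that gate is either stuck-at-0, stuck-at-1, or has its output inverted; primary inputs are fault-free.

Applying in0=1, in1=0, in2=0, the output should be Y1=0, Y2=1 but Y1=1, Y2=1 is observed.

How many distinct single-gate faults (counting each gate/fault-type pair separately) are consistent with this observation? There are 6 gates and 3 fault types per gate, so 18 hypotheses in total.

Fault-free: U1=1, U2=1, U3=0, U4=0, U5=1, U6=1 → Y1=0, Y2=1. Observed Y1=1, Y2=1.
  U1: none of the 3 fault types match ✗
  U2: stuck-at-0, inverted output ✓; others ✗
  U3: stuck-at-1, inverted output ✓; others ✗
  U4: none of the 3 fault types match ✗
  U5: none of the 3 fault types match ✗
  U6: none of the 3 fault types match ✗
Consistent faults: {U2 stuck-at-0, U2 inverted output, U3 stuck-at-1, U3 inverted output} — 4 in all.

4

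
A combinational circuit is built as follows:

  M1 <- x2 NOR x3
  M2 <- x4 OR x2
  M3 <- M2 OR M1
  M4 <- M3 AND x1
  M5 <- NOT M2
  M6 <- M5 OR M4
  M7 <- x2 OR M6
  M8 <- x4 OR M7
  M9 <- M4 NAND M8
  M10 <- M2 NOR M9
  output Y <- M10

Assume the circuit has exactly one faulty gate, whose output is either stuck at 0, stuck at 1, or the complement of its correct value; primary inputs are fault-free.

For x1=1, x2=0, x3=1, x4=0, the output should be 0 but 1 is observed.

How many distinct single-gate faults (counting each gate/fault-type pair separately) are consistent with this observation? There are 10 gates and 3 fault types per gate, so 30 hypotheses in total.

Fault-free: M1=0, M2=0, M3=0, M4=0, M5=1, M6=1, M7=1, M8=1, M9=1, M10=0 → 0. Observed 1.
  M1: stuck-at-1, inverted output ✓; others ✗
  M2: none of the 3 fault types match ✗
  M3: stuck-at-1, inverted output ✓; others ✗
  M4: stuck-at-1, inverted output ✓; others ✗
  M5: none of the 3 fault types match ✗
  M6: none of the 3 fault types match ✗
  M7: none of the 3 fault types match ✗
  M8: none of the 3 fault types match ✗
  M9: stuck-at-0, inverted output ✓; others ✗
  M10: stuck-at-1, inverted output ✓; others ✗
Consistent faults: {M1 stuck-at-1, M1 inverted output, M3 stuck-at-1, M3 inverted output, M4 stuck-at-1, M4 inverted output, M9 stuck-at-0, M9 inverted output, M10 stuck-at-1, M10 inverted output} — 10 in all.

10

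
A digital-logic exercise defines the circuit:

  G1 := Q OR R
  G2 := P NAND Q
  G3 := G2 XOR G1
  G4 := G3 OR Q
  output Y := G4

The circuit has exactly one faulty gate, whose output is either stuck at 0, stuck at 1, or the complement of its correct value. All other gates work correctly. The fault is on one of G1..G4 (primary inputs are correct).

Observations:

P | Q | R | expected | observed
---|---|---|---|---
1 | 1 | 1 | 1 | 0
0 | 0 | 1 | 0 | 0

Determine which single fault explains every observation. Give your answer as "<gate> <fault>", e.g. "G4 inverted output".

G4 stuck-at-0

Fault-free values for test 1 (P=1, Q=1, R=1): G1=1, G2=0, G3=1, G4=1, giving Y=1. Observed 0.
Test 1: faults giving observed 0 are {G4 stuck-at-0, G4 inverted output}.
Test 2 (P=0, Q=0, R=1): fault-free G1=1, G2=1, G3=0, G4=0 → 0; observed 0. Eliminates G4 inverted output.
Only G4 stuck-at-0 is consistent with every test.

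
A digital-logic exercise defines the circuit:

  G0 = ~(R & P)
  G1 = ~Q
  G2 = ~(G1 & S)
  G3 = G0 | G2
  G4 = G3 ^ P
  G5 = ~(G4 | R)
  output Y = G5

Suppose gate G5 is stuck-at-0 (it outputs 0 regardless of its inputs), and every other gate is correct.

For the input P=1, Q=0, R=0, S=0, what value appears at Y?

Propagate with G5 forced: G0=1, G1=1, G2=1, G3=1, G4=0, G5=0 [stuck-at-0].
So Y = 0. (Without the fault it would be 1.)

0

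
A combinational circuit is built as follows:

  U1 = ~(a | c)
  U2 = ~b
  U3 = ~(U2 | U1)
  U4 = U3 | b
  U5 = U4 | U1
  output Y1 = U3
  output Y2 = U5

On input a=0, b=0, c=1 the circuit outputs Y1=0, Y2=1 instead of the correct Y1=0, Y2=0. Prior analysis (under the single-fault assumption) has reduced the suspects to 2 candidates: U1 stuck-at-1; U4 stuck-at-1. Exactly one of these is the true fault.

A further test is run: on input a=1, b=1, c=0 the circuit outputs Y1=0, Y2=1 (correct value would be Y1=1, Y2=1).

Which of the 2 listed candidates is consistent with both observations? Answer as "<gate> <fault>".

Evaluate each candidate on input a=1, b=1, c=0:
  U1 stuck-at-1: U1=1 [stuck-at-1], U2=0, U3=0, U4=1, U5=1 → Y1=0, Y2=1 — matches
  U4 stuck-at-1: U1=0, U2=0, U3=1, U4=1 [stuck-at-1], U5=1 → Y1=1, Y2=1 — eliminated
Only U1 stuck-at-1 reproduces the observed Y1=0, Y2=1.

U1 stuck-at-1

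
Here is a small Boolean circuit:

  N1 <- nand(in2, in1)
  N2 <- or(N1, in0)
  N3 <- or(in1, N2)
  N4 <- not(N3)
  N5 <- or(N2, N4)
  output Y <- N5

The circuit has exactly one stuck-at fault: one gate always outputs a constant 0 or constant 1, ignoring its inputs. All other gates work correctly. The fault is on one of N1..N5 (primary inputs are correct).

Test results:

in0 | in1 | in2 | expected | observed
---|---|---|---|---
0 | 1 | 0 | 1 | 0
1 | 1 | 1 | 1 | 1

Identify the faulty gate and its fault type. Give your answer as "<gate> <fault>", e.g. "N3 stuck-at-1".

N1 stuck-at-0

Fault-free values for test 1 (in0=0, in1=1, in2=0): N1=1, N2=1, N3=1, N4=0, N5=1, giving Y=1. Observed 0.
Test 1: faults giving observed 0 are {N1 stuck-at-0, N2 stuck-at-0, N5 stuck-at-0}.
Test 2 (in0=1, in1=1, in2=1): fault-free N1=0, N2=1, N3=1, N4=0, N5=1 → 1; observed 1. Eliminates N2 stuck-at-0, N5 stuck-at-0.
Only N1 stuck-at-0 is consistent with every test.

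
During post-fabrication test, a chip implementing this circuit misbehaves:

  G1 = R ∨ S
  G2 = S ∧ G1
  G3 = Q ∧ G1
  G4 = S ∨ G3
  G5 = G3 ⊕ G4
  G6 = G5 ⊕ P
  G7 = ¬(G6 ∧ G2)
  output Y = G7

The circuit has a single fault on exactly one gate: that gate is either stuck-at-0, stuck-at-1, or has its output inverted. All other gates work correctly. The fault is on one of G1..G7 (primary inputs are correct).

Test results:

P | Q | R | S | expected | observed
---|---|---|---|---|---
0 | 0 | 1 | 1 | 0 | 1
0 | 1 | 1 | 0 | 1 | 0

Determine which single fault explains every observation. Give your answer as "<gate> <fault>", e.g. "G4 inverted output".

Fault-free values for test 1 (P=0, Q=0, R=1, S=1): G1=1, G2=1, G3=0, G4=1, G5=1, G6=1, G7=0, giving Y=0. Observed 1.
Test 1: faults giving observed 1 are {G1 stuck-at-0, G1 inverted output, G2 stuck-at-0, G2 inverted output, G3 stuck-at-1, G3 inverted output, G4 stuck-at-0, G4 inverted output, G5 stuck-at-0, G5 inverted output, G6 stuck-at-0, G6 inverted output, G7 stuck-at-1, G7 inverted output}.
Test 2 (P=0, Q=1, R=1, S=0): fault-free G1=1, G2=0, G3=1, G4=1, G5=0, G6=0, G7=1 → 1; observed 0. Eliminates G1 stuck-at-0, G1 inverted output, G2 stuck-at-0, G2 inverted output, G3 stuck-at-1, G3 inverted output, G4 stuck-at-0, G4 inverted output, G5 stuck-at-0, G5 inverted output, G6 stuck-at-0, G6 inverted output, G7 stuck-at-1.
Only G7 inverted output is consistent with every test.

G7 inverted output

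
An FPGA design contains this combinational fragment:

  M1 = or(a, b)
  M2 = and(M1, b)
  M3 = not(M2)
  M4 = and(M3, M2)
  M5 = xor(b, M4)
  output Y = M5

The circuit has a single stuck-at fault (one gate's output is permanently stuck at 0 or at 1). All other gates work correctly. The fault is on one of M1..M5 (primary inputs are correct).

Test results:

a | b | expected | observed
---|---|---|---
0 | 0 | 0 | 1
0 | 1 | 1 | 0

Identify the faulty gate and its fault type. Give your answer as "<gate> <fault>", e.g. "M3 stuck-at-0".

M4 stuck-at-1

Fault-free values for test 1 (a=0, b=0): M1=0, M2=0, M3=1, M4=0, M5=0, giving Y=0. Observed 1.
Test 1: faults giving observed 1 are {M4 stuck-at-1, M5 stuck-at-1}.
Test 2 (a=0, b=1): fault-free M1=1, M2=1, M3=0, M4=0, M5=1 → 1; observed 0. Eliminates M5 stuck-at-1.
Only M4 stuck-at-1 is consistent with every test.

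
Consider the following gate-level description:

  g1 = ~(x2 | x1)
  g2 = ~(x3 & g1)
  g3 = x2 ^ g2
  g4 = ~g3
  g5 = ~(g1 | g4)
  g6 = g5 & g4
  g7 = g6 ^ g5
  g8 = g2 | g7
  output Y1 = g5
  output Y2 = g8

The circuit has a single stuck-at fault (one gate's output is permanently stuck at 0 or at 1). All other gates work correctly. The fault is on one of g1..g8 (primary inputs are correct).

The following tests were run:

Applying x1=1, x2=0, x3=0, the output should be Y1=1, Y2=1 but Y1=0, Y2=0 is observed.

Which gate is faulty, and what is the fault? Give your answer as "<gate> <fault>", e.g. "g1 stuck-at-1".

g2 stuck-at-0

Fault-free values for test 1 (x1=1, x2=0, x3=0): g1=0, g2=1, g3=1, g4=0, g5=1, g6=0, g7=1, g8=1, giving Y1=1, Y2=1. Observed Y1=0, Y2=0.
Test 1: faults giving observed Y1=0, Y2=0 are {g2 stuck-at-0}.
Only g2 stuck-at-0 is consistent with every test.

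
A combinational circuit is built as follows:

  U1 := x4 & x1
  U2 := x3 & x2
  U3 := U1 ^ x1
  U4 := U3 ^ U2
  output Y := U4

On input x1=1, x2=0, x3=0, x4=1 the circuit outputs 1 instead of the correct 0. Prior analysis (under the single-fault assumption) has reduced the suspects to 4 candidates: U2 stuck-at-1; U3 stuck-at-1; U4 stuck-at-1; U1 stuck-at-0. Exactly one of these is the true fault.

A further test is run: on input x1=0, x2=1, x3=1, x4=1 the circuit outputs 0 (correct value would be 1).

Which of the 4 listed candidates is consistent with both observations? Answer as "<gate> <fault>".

U3 stuck-at-1

Evaluate each candidate on input x1=0, x2=1, x3=1, x4=1:
  U2 stuck-at-1: U1=0, U2=1 [stuck-at-1], U3=0, U4=1 → 1 — eliminated
  U3 stuck-at-1: U1=0, U2=1, U3=1 [stuck-at-1], U4=0 → 0 — matches
  U4 stuck-at-1: U1=0, U2=1, U3=0, U4=1 [stuck-at-1] → 1 — eliminated
  U1 stuck-at-0: U1=0 [stuck-at-0], U2=1, U3=0, U4=1 → 1 — eliminated
Only U3 stuck-at-1 reproduces the observed 0.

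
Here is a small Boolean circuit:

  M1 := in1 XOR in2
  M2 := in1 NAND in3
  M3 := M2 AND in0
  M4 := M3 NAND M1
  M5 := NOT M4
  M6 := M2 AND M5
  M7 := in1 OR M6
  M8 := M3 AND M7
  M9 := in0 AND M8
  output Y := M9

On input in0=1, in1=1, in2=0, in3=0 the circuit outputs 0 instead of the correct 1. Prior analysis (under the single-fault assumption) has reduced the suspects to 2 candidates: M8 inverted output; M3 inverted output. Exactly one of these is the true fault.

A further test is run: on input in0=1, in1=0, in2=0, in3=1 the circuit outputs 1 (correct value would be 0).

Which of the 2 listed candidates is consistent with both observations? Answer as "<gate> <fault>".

Evaluate each candidate on input in0=1, in1=0, in2=0, in3=1:
  M8 inverted output: M1=0, M2=1, M3=1, M4=1, M5=0, M6=0, M7=0, M8=1 [inverted output], M9=1 → 1 — matches
  M3 inverted output: M1=0, M2=1, M3=0 [inverted output], M4=1, M5=0, M6=0, M7=0, M8=0, M9=0 → 0 — eliminated
Only M8 inverted output reproduces the observed 1.

M8 inverted output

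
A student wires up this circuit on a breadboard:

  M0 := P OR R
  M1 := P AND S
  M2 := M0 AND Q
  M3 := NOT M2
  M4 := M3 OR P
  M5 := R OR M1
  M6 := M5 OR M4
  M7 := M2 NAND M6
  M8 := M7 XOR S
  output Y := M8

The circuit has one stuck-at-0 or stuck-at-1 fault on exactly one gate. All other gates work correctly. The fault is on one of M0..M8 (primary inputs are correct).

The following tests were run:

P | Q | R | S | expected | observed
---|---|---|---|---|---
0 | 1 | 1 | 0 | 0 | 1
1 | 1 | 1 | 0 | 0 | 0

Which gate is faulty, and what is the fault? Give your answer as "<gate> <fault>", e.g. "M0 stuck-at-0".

Fault-free values for test 1 (P=0, Q=1, R=1, S=0): M0=1, M1=0, M2=1, M3=0, M4=0, M5=1, M6=1, M7=0, M8=0, giving Y=0. Observed 1.
Test 1: faults giving observed 1 are {M0 stuck-at-0, M2 stuck-at-0, M5 stuck-at-0, M6 stuck-at-0, M7 stuck-at-1, M8 stuck-at-1}.
Test 2 (P=1, Q=1, R=1, S=0): fault-free M0=1, M1=0, M2=1, M3=0, M4=1, M5=1, M6=1, M7=0, M8=0 → 0; observed 0. Eliminates M0 stuck-at-0, M2 stuck-at-0, M6 stuck-at-0, M7 stuck-at-1, M8 stuck-at-1.
Only M5 stuck-at-0 is consistent with every test.

M5 stuck-at-0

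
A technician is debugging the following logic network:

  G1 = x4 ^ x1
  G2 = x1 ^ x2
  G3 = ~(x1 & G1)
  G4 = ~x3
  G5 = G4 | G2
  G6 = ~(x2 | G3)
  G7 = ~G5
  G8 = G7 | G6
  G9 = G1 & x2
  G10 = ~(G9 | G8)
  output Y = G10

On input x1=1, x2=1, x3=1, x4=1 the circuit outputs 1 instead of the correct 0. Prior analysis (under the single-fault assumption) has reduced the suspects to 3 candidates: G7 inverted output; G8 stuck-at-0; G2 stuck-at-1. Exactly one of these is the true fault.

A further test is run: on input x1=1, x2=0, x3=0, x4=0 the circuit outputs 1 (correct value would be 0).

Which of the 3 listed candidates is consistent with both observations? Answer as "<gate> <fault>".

G8 stuck-at-0

Evaluate each candidate on input x1=1, x2=0, x3=0, x4=0:
  G7 inverted output: G1=1, G2=1, G3=0, G4=1, G5=1, G6=1, G7=1 [inverted output], G8=1, G9=0, G10=0 → 0 — eliminated
  G8 stuck-at-0: G1=1, G2=1, G3=0, G4=1, G5=1, G6=1, G7=0, G8=0 [stuck-at-0], G9=0, G10=1 → 1 — matches
  G2 stuck-at-1: G1=1, G2=1 [stuck-at-1], G3=0, G4=1, G5=1, G6=1, G7=0, G8=1, G9=0, G10=0 → 0 — eliminated
Only G8 stuck-at-0 reproduces the observed 1.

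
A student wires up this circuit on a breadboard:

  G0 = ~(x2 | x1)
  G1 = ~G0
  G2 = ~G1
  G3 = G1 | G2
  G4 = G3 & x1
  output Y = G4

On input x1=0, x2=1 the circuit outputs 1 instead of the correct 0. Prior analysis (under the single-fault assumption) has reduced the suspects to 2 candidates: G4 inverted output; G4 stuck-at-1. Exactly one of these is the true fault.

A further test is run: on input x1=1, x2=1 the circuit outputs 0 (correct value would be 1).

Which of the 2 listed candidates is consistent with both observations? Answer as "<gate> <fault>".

Evaluate each candidate on input x1=1, x2=1:
  G4 inverted output: G0=0, G1=1, G2=0, G3=1, G4=0 [inverted output] → 0 — matches
  G4 stuck-at-1: G0=0, G1=1, G2=0, G3=1, G4=1 [stuck-at-1] → 1 — eliminated
Only G4 inverted output reproduces the observed 0.

G4 inverted output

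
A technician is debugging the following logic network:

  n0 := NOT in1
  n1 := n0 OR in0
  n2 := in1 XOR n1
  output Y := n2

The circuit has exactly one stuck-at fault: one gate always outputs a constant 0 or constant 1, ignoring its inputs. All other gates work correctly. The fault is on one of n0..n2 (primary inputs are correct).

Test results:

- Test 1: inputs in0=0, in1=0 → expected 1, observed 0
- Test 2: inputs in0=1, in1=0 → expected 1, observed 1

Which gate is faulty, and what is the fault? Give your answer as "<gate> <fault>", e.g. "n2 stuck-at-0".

n0 stuck-at-0

Fault-free values for test 1 (in0=0, in1=0): n0=1, n1=1, n2=1, giving Y=1. Observed 0.
Test 1: faults giving observed 0 are {n0 stuck-at-0, n1 stuck-at-0, n2 stuck-at-0}.
Test 2 (in0=1, in1=0): fault-free n0=1, n1=1, n2=1 → 1; observed 1. Eliminates n1 stuck-at-0, n2 stuck-at-0.
Only n0 stuck-at-0 is consistent with every test.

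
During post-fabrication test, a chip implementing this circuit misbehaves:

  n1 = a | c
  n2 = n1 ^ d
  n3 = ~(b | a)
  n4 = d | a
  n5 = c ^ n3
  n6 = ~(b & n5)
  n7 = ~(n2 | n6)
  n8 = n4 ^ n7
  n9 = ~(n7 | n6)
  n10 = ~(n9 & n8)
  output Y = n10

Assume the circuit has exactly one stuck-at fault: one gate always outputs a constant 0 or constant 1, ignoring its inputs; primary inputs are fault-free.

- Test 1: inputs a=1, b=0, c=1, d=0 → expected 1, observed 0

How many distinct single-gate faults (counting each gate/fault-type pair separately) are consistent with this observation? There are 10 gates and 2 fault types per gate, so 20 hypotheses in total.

Fault-free: n1=1, n2=1, n3=0, n4=1, n5=1, n6=1, n7=0, n8=1, n9=0, n10=1 → 1. Observed 0.
  n1: none of the 2 fault types match ✗
  n2: none of the 2 fault types match ✗
  n3: none of the 2 fault types match ✗
  n4: none of the 2 fault types match ✗
  n5: none of the 2 fault types match ✗
  n6: stuck-at-0 ✓; others ✗
  n7: none of the 2 fault types match ✗
  n8: none of the 2 fault types match ✗
  n9: stuck-at-1 ✓; others ✗
  n10: stuck-at-0 ✓; others ✗
Consistent faults: {n6 stuck-at-0, n9 stuck-at-1, n10 stuck-at-0} — 3 in all.

3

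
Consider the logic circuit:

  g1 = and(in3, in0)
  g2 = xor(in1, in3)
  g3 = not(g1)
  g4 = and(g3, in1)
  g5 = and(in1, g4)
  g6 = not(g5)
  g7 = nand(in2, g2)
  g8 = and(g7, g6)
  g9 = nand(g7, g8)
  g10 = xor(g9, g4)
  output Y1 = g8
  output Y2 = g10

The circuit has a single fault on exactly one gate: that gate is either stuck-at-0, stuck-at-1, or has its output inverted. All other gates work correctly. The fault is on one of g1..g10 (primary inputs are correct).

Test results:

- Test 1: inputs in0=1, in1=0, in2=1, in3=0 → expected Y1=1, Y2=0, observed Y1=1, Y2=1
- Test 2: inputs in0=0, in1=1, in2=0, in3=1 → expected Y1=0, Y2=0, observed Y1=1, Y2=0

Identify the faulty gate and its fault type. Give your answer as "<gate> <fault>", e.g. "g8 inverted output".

Fault-free values for test 1 (in0=1, in1=0, in2=1, in3=0): g1=0, g2=0, g3=1, g4=0, g5=0, g6=1, g7=1, g8=1, g9=0, g10=0, giving Y1=1, Y2=0. Observed Y1=1, Y2=1.
Test 1: faults giving observed Y1=1, Y2=1 are {g4 stuck-at-1, g4 inverted output, g9 stuck-at-1, g9 inverted output, g10 stuck-at-1, g10 inverted output}.
Test 2 (in0=0, in1=1, in2=0, in3=1): fault-free g1=0, g2=0, g3=1, g4=1, g5=1, g6=0, g7=1, g8=0, g9=1, g10=0 → Y1=0, Y2=0; observed Y1=1, Y2=0. Eliminates g4 stuck-at-1, g9 stuck-at-1, g9 inverted output, g10 stuck-at-1, g10 inverted output.
Only g4 inverted output is consistent with every test.

g4 inverted output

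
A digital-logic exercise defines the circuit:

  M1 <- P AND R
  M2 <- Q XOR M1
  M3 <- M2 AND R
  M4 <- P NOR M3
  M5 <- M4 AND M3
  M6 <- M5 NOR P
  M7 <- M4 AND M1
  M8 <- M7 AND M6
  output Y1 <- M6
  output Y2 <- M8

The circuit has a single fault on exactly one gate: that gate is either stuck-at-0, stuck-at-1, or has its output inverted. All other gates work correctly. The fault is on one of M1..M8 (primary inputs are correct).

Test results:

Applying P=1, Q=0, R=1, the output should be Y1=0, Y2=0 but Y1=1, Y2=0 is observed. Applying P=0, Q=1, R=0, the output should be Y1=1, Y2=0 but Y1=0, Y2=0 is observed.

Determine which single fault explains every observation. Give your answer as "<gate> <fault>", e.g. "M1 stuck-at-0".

Fault-free values for test 1 (P=1, Q=0, R=1): M1=1, M2=1, M3=1, M4=0, M5=0, M6=0, M7=0, M8=0, giving Y1=0, Y2=0. Observed Y1=1, Y2=0.
Test 1: faults giving observed Y1=1, Y2=0 are {M6 stuck-at-1, M6 inverted output}.
Test 2 (P=0, Q=1, R=0): fault-free M1=0, M2=1, M3=0, M4=1, M5=0, M6=1, M7=0, M8=0 → Y1=1, Y2=0; observed Y1=0, Y2=0. Eliminates M6 stuck-at-1.
Only M6 inverted output is consistent with every test.

M6 inverted output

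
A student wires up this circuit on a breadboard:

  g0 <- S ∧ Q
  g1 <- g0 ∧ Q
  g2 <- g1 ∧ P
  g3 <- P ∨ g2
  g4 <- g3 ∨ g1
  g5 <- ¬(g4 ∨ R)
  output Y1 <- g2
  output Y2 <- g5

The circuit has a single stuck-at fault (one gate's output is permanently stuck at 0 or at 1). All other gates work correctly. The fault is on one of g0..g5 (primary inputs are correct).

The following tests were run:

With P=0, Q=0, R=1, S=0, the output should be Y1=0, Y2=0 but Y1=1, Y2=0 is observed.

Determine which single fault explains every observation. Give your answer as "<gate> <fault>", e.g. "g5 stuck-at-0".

g2 stuck-at-1

Fault-free values for test 1 (P=0, Q=0, R=1, S=0): g0=0, g1=0, g2=0, g3=0, g4=0, g5=0, giving Y1=0, Y2=0. Observed Y1=1, Y2=0.
Test 1: faults giving observed Y1=1, Y2=0 are {g2 stuck-at-1}.
Only g2 stuck-at-1 is consistent with every test.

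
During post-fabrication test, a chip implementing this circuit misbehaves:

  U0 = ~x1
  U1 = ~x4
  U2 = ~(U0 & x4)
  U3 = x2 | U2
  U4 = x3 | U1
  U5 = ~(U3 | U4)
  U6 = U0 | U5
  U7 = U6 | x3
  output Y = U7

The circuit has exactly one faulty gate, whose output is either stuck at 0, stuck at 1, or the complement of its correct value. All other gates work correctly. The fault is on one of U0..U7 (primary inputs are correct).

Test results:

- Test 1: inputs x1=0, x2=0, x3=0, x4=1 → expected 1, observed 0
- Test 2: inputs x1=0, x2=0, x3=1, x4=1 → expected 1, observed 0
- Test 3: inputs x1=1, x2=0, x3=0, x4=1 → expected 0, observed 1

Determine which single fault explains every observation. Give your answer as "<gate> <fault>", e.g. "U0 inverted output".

U7 inverted output

Fault-free values for test 1 (x1=0, x2=0, x3=0, x4=1): U0=1, U1=0, U2=0, U3=0, U4=0, U5=1, U6=1, U7=1, giving Y=1. Observed 0.
Test 1: faults giving observed 0 are {U0 stuck-at-0, U0 inverted output, U6 stuck-at-0, U6 inverted output, U7 stuck-at-0, U7 inverted output}.
Test 2 (x1=0, x2=0, x3=1, x4=1): fault-free U0=1, U1=0, U2=0, U3=0, U4=1, U5=0, U6=1, U7=1 → 1; observed 0. Eliminates U0 stuck-at-0, U0 inverted output, U6 stuck-at-0, U6 inverted output.
Test 3 (x1=1, x2=0, x3=0, x4=1): fault-free U0=0, U1=0, U2=1, U3=1, U4=0, U5=0, U6=0, U7=0 → 0; observed 1. Eliminates U7 stuck-at-0.
Only U7 inverted output is consistent with every test.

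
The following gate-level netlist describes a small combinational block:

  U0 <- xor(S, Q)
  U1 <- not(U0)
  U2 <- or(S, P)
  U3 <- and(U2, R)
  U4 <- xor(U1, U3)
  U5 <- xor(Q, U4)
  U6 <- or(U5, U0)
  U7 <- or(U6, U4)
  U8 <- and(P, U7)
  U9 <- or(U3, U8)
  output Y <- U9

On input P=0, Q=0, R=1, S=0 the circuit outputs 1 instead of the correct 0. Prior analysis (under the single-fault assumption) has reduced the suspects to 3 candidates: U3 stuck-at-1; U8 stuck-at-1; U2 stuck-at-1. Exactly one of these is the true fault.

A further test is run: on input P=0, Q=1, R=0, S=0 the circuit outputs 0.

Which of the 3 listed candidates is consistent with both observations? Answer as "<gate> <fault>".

Evaluate each candidate on input P=0, Q=1, R=0, S=0:
  U3 stuck-at-1: U0=1, U1=0, U2=0, U3=1 [stuck-at-1], U4=1, U5=0, U6=1, U7=1, U8=0, U9=1 → 1 — eliminated
  U8 stuck-at-1: U0=1, U1=0, U2=0, U3=0, U4=0, U5=1, U6=1, U7=1, U8=1 [stuck-at-1], U9=1 → 1 — eliminated
  U2 stuck-at-1: U0=1, U1=0, U2=1 [stuck-at-1], U3=0, U4=0, U5=1, U6=1, U7=1, U8=0, U9=0 → 0 — matches
Only U2 stuck-at-1 reproduces the observed 0.

U2 stuck-at-1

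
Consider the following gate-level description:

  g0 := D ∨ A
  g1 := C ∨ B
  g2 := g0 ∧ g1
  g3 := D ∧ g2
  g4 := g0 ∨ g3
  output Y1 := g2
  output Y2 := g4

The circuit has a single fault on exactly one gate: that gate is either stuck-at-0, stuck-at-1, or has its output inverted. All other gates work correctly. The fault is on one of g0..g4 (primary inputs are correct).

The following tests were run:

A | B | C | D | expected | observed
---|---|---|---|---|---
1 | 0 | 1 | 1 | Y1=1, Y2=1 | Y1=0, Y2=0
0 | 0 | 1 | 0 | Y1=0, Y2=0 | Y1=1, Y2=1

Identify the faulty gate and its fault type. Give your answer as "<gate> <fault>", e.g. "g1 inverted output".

Fault-free values for test 1 (A=1, B=0, C=1, D=1): g0=1, g1=1, g2=1, g3=1, g4=1, giving Y1=1, Y2=1. Observed Y1=0, Y2=0.
Test 1: faults giving observed Y1=0, Y2=0 are {g0 stuck-at-0, g0 inverted output}.
Test 2 (A=0, B=0, C=1, D=0): fault-free g0=0, g1=1, g2=0, g3=0, g4=0 → Y1=0, Y2=0; observed Y1=1, Y2=1. Eliminates g0 stuck-at-0.
Only g0 inverted output is consistent with every test.

g0 inverted output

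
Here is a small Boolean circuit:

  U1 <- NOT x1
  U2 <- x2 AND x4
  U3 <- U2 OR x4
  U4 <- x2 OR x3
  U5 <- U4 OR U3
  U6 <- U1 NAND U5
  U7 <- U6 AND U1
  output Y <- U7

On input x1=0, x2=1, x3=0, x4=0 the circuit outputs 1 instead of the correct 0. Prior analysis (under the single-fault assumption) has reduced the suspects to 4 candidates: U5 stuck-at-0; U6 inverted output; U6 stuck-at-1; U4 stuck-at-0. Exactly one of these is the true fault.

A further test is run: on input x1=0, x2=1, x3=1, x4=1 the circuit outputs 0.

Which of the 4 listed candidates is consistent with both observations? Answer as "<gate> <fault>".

U4 stuck-at-0

Evaluate each candidate on input x1=0, x2=1, x3=1, x4=1:
  U5 stuck-at-0: U1=1, U2=1, U3=1, U4=1, U5=0 [stuck-at-0], U6=1, U7=1 → 1 — eliminated
  U6 inverted output: U1=1, U2=1, U3=1, U4=1, U5=1, U6=1 [inverted output], U7=1 → 1 — eliminated
  U6 stuck-at-1: U1=1, U2=1, U3=1, U4=1, U5=1, U6=1 [stuck-at-1], U7=1 → 1 — eliminated
  U4 stuck-at-0: U1=1, U2=1, U3=1, U4=0 [stuck-at-0], U5=1, U6=0, U7=0 → 0 — matches
Only U4 stuck-at-0 reproduces the observed 0.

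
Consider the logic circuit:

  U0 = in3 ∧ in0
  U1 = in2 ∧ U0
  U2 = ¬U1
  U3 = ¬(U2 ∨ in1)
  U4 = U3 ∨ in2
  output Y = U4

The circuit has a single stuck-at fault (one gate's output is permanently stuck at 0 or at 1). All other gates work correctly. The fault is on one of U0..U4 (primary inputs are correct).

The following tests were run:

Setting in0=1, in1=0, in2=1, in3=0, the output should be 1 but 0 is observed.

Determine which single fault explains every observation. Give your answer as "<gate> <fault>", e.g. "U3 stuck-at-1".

U4 stuck-at-0

Fault-free values for test 1 (in0=1, in1=0, in2=1, in3=0): U0=0, U1=0, U2=1, U3=0, U4=1, giving Y=1. Observed 0.
Test 1: faults giving observed 0 are {U4 stuck-at-0}.
Only U4 stuck-at-0 is consistent with every test.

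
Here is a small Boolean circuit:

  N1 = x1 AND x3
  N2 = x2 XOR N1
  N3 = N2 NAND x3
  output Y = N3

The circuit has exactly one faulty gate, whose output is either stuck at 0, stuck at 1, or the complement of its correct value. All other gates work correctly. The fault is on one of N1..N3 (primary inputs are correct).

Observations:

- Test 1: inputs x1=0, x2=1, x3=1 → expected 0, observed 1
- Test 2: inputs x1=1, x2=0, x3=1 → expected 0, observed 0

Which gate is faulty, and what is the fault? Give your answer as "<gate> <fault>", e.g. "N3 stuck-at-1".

N1 stuck-at-1

Fault-free values for test 1 (x1=0, x2=1, x3=1): N1=0, N2=1, N3=0, giving Y=0. Observed 1.
Test 1: faults giving observed 1 are {N1 stuck-at-1, N1 inverted output, N2 stuck-at-0, N2 inverted output, N3 stuck-at-1, N3 inverted output}.
Test 2 (x1=1, x2=0, x3=1): fault-free N1=1, N2=1, N3=0 → 0; observed 0. Eliminates N1 inverted output, N2 stuck-at-0, N2 inverted output, N3 stuck-at-1, N3 inverted output.
Only N1 stuck-at-1 is consistent with every test.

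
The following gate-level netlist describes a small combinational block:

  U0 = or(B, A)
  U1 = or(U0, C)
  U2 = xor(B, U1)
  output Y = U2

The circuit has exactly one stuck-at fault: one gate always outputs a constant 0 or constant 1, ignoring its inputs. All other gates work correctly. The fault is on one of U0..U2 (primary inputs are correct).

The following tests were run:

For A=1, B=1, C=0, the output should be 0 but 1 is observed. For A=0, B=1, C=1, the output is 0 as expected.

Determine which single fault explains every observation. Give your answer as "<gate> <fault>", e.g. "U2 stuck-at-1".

U0 stuck-at-0

Fault-free values for test 1 (A=1, B=1, C=0): U0=1, U1=1, U2=0, giving Y=0. Observed 1.
Test 1: faults giving observed 1 are {U0 stuck-at-0, U1 stuck-at-0, U2 stuck-at-1}.
Test 2 (A=0, B=1, C=1): fault-free U0=1, U1=1, U2=0 → 0; observed 0. Eliminates U1 stuck-at-0, U2 stuck-at-1.
Only U0 stuck-at-0 is consistent with every test.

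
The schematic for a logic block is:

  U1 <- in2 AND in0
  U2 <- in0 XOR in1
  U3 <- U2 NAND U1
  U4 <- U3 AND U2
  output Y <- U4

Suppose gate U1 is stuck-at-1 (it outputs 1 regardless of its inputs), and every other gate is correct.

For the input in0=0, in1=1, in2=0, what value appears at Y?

0

Propagate with U1 forced: U1=1 [stuck-at-1], U2=1, U3=0, U4=0.
So Y = 0. (Without the fault it would be 1.)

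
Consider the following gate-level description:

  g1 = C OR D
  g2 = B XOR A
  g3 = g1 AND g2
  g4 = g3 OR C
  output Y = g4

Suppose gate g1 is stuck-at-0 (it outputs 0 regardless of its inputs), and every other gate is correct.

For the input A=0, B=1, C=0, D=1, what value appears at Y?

Propagate with g1 forced: g1=0 [stuck-at-0], g2=1, g3=0, g4=0.
So Y = 0. (Without the fault it would be 1.)

0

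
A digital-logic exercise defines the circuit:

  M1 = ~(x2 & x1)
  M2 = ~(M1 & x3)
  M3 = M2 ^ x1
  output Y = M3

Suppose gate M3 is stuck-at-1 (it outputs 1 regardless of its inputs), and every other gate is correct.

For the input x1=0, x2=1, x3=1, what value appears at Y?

Propagate with M3 forced: M1=1, M2=0, M3=1 [stuck-at-1].
So Y = 1. (Without the fault it would be 0.)

1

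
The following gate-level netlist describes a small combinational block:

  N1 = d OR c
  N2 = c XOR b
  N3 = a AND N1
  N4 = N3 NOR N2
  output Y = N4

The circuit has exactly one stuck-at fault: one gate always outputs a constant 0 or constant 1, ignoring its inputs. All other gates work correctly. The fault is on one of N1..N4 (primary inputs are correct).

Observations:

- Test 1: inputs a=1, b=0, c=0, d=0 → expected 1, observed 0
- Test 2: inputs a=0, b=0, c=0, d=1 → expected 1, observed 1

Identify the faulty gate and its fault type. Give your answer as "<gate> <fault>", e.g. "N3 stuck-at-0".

Fault-free values for test 1 (a=1, b=0, c=0, d=0): N1=0, N2=0, N3=0, N4=1, giving Y=1. Observed 0.
Test 1: faults giving observed 0 are {N1 stuck-at-1, N2 stuck-at-1, N3 stuck-at-1, N4 stuck-at-0}.
Test 2 (a=0, b=0, c=0, d=1): fault-free N1=1, N2=0, N3=0, N4=1 → 1; observed 1. Eliminates N2 stuck-at-1, N3 stuck-at-1, N4 stuck-at-0.
Only N1 stuck-at-1 is consistent with every test.

N1 stuck-at-1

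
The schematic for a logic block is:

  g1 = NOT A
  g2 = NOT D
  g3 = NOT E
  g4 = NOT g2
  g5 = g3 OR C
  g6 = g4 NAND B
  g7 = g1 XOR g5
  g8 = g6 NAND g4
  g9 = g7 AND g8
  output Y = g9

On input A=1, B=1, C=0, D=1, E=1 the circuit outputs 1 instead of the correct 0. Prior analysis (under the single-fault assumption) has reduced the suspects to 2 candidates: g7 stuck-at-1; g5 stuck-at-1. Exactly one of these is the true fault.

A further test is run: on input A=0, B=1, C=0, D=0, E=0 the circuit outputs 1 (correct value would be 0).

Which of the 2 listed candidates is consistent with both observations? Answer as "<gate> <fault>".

g7 stuck-at-1

Evaluate each candidate on input A=0, B=1, C=0, D=0, E=0:
  g7 stuck-at-1: g1=1, g2=1, g3=1, g4=0, g5=1, g6=1, g7=1 [stuck-at-1], g8=1, g9=1 → 1 — matches
  g5 stuck-at-1: g1=1, g2=1, g3=1, g4=0, g5=1 [stuck-at-1], g6=1, g7=0, g8=1, g9=0 → 0 — eliminated
Only g7 stuck-at-1 reproduces the observed 1.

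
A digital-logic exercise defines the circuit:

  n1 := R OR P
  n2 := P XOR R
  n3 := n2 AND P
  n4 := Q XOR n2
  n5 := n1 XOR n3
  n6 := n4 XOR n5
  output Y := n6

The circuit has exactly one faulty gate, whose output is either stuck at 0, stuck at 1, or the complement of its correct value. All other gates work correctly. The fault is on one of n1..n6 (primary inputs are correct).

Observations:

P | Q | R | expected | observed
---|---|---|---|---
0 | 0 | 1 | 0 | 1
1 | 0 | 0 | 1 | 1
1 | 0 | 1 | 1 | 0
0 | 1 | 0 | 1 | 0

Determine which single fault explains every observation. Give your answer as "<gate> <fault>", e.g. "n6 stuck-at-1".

n3 stuck-at-1

Fault-free values for test 1 (P=0, Q=0, R=1): n1=1, n2=1, n3=0, n4=1, n5=1, n6=0, giving Y=0. Observed 1.
Test 1: faults giving observed 1 are {n1 stuck-at-0, n1 inverted output, n2 stuck-at-0, n2 inverted output, n3 stuck-at-1, n3 inverted output, n4 stuck-at-0, n4 inverted output, n5 stuck-at-0, n5 inverted output, n6 stuck-at-1, n6 inverted output}.
Test 2 (P=1, Q=0, R=0): fault-free n1=1, n2=1, n3=1, n4=1, n5=0, n6=1 → 1; observed 1. Eliminates n1 stuck-at-0, n1 inverted output, n3 inverted output, n4 stuck-at-0, n4 inverted output, n5 inverted output, n6 inverted output.
Test 3 (P=1, Q=0, R=1): fault-free n1=1, n2=0, n3=0, n4=0, n5=1, n6=1 → 1; observed 0. Eliminates n2 stuck-at-0, n2 inverted output, n6 stuck-at-1.
Test 4 (P=0, Q=1, R=0): fault-free n1=0, n2=0, n3=0, n4=1, n5=0, n6=1 → 1; observed 0. Eliminates n5 stuck-at-0.
Only n3 stuck-at-1 is consistent with every test.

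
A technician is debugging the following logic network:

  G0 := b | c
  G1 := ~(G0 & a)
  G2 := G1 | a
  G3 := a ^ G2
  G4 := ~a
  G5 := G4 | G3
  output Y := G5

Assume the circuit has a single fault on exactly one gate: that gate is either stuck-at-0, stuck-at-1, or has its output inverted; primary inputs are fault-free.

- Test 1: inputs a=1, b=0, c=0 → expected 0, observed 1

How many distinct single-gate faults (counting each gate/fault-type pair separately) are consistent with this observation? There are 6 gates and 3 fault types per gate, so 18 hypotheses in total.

8

Fault-free: G0=0, G1=1, G2=1, G3=0, G4=0, G5=0 → 0. Observed 1.
  G0: none of the 3 fault types match ✗
  G1: none of the 3 fault types match ✗
  G2: stuck-at-0, inverted output ✓; others ✗
  G3: stuck-at-1, inverted output ✓; others ✗
  G4: stuck-at-1, inverted output ✓; others ✗
  G5: stuck-at-1, inverted output ✓; others ✗
Consistent faults: {G2 stuck-at-0, G2 inverted output, G3 stuck-at-1, G3 inverted output, G4 stuck-at-1, G4 inverted output, G5 stuck-at-1, G5 inverted output} — 8 in all.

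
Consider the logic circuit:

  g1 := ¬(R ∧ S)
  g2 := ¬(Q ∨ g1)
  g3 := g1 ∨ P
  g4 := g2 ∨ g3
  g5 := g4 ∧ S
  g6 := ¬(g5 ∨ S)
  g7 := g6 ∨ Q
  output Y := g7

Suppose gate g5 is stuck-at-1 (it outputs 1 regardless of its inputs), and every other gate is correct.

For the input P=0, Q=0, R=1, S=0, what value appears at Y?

0

Propagate with g5 forced: g1=1, g2=0, g3=1, g4=1, g5=1 [stuck-at-1], g6=0, g7=0.
So Y = 0. (Without the fault it would be 1.)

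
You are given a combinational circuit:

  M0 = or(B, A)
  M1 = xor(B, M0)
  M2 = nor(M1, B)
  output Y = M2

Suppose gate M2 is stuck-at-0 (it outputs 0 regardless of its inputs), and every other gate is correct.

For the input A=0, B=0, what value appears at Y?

0

Propagate with M2 forced: M0=0, M1=0, M2=0 [stuck-at-0].
So Y = 0. (Without the fault it would be 1.)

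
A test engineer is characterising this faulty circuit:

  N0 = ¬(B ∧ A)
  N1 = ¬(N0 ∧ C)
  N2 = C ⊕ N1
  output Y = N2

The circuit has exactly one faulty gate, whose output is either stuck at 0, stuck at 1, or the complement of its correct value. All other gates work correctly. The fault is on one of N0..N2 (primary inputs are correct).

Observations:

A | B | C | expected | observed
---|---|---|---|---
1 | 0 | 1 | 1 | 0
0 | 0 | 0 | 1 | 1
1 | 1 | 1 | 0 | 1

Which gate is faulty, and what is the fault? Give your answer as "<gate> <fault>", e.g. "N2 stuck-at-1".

N0 inverted output

Fault-free values for test 1 (A=1, B=0, C=1): N0=1, N1=0, N2=1, giving Y=1. Observed 0.
Test 1: faults giving observed 0 are {N0 stuck-at-0, N0 inverted output, N1 stuck-at-1, N1 inverted output, N2 stuck-at-0, N2 inverted output}.
Test 2 (A=0, B=0, C=0): fault-free N0=1, N1=1, N2=1 → 1; observed 1. Eliminates N1 inverted output, N2 stuck-at-0, N2 inverted output.
Test 3 (A=1, B=1, C=1): fault-free N0=0, N1=1, N2=0 → 0; observed 1. Eliminates N0 stuck-at-0, N1 stuck-at-1.
Only N0 inverted output is consistent with every test.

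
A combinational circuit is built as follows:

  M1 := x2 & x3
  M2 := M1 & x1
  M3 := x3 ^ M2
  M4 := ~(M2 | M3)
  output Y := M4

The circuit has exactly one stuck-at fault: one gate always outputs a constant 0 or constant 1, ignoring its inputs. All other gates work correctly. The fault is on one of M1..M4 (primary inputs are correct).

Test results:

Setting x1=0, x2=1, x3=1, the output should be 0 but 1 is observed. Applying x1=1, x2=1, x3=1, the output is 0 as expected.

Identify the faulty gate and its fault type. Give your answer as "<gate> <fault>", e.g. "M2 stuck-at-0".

M3 stuck-at-0

Fault-free values for test 1 (x1=0, x2=1, x3=1): M1=1, M2=0, M3=1, M4=0, giving Y=0. Observed 1.
Test 1: faults giving observed 1 are {M3 stuck-at-0, M4 stuck-at-1}.
Test 2 (x1=1, x2=1, x3=1): fault-free M1=1, M2=1, M3=0, M4=0 → 0; observed 0. Eliminates M4 stuck-at-1.
Only M3 stuck-at-0 is consistent with every test.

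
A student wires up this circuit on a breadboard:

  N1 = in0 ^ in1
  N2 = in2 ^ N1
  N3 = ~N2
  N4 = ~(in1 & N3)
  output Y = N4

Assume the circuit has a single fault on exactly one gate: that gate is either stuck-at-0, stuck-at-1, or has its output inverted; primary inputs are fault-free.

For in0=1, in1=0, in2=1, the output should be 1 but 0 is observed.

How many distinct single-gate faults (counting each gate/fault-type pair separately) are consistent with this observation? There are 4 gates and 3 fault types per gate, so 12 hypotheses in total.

Fault-free: N1=1, N2=0, N3=1, N4=1 → 1. Observed 0.
  N1 stuck-at-0: output 1 ✗
  N1 stuck-at-1: output 1 ✗
  N1 inverted output: output 1 ✗
  N2 stuck-at-0: output 1 ✗
  N2 stuck-at-1: output 1 ✗
  N2 inverted output: output 1 ✗
  N3 stuck-at-0: output 1 ✗
  N3 stuck-at-1: output 1 ✗
  N3 inverted output: output 1 ✗
  N4 stuck-at-0: output 0 ✓
  N4 stuck-at-1: output 1 ✗
  N4 inverted output: output 0 ✓
Consistent faults: {N4 stuck-at-0, N4 inverted output} — 2 in all.

2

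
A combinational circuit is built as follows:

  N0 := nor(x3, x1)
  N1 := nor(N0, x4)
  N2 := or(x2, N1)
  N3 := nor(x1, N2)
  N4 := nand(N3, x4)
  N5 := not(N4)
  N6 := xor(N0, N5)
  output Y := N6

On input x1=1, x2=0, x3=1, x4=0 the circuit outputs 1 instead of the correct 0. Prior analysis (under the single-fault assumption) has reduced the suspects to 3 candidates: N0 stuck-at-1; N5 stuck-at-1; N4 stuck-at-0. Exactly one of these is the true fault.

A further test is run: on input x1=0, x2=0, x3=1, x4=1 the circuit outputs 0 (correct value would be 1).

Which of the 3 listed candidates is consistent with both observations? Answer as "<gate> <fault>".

Evaluate each candidate on input x1=0, x2=0, x3=1, x4=1:
  N0 stuck-at-1: N0=1 [stuck-at-1], N1=0, N2=0, N3=1, N4=0, N5=1, N6=0 → 0 — matches
  N5 stuck-at-1: N0=0, N1=0, N2=0, N3=1, N4=0, N5=1 [stuck-at-1], N6=1 → 1 — eliminated
  N4 stuck-at-0: N0=0, N1=0, N2=0, N3=1, N4=0 [stuck-at-0], N5=1, N6=1 → 1 — eliminated
Only N0 stuck-at-1 reproduces the observed 0.

N0 stuck-at-1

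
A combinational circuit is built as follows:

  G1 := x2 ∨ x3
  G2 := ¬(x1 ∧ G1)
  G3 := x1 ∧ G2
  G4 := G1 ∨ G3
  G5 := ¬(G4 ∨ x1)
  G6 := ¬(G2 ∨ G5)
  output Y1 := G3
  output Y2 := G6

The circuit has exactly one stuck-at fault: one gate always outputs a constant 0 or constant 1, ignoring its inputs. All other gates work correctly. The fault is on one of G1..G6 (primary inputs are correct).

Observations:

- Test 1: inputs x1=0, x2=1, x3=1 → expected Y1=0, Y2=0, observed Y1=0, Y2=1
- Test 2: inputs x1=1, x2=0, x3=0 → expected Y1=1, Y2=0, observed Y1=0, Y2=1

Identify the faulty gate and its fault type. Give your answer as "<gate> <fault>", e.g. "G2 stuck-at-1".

Fault-free values for test 1 (x1=0, x2=1, x3=1): G1=1, G2=1, G3=0, G4=1, G5=0, G6=0, giving Y1=0, Y2=0. Observed Y1=0, Y2=1.
Test 1: faults giving observed Y1=0, Y2=1 are {G2 stuck-at-0, G6 stuck-at-1}.
Test 2 (x1=1, x2=0, x3=0): fault-free G1=0, G2=1, G3=1, G4=1, G5=0, G6=0 → Y1=1, Y2=0; observed Y1=0, Y2=1. Eliminates G6 stuck-at-1.
Only G2 stuck-at-0 is consistent with every test.

G2 stuck-at-0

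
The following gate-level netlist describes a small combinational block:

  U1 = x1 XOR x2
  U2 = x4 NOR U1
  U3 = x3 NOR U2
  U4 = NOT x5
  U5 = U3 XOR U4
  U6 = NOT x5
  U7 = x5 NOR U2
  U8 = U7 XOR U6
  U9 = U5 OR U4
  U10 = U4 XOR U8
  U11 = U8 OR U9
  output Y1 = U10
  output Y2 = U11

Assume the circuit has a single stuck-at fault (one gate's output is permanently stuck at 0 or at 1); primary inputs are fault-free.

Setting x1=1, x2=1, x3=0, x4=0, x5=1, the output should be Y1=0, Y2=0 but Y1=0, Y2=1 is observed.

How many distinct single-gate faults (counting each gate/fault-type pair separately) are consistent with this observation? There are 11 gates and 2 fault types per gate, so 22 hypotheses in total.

Fault-free: U1=0, U2=1, U3=0, U4=0, U5=0, U6=0, U7=0, U8=0, U9=0, U10=0, U11=0 → Y1=0, Y2=0. Observed Y1=0, Y2=1.
  U1: stuck-at-1 ✓; others ✗
  U2: stuck-at-0 ✓; others ✗
  U3: stuck-at-1 ✓; others ✗
  U4: none of the 2 fault types match ✗
  U5: stuck-at-1 ✓; others ✗
  U6: none of the 2 fault types match ✗
  U7: none of the 2 fault types match ✗
  U8: none of the 2 fault types match ✗
  U9: stuck-at-1 ✓; others ✗
  U10: none of the 2 fault types match ✗
  U11: stuck-at-1 ✓; others ✗
Consistent faults: {U1 stuck-at-1, U2 stuck-at-0, U3 stuck-at-1, U5 stuck-at-1, U9 stuck-at-1, U11 stuck-at-1} — 6 in all.

6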